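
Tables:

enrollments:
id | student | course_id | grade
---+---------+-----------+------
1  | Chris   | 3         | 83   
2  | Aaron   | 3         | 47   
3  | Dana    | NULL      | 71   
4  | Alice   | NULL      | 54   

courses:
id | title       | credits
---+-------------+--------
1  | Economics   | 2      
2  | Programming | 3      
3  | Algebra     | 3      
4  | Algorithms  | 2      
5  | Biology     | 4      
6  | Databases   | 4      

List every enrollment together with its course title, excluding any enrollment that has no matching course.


INNER JOIN keeps only enrollments rows whose course_id matches an id in courses. Walk through each enrollment:
  - enrollment 1 (Chris): course_id=3 -> matches Algebra
  - enrollment 2 (Aaron): course_id=3 -> matches Algebra
  - enrollment 3 (Dana): course_id=NULL, no match -> dropped
  - enrollment 4 (Alice): course_id=NULL, no match -> dropped
So 2 of 4 rows are dropped.

SQL:
SELECT a.student, b.title AS course
FROM enrollments a
INNER JOIN courses b ON a.course_id = b.id

Result:
student | course 
--------+--------
Chris   | Algebra
Aaron   | Algebra


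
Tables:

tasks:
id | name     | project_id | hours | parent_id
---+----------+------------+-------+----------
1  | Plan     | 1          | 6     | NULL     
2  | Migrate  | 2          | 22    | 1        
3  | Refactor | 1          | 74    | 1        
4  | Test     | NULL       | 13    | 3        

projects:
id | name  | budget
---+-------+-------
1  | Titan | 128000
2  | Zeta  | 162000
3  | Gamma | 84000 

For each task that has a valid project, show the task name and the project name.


INNER JOIN keeps only tasks rows whose project_id matches an id in projects. Walk through each task:
  - task 1 (Plan): project_id=1 -> matches Titan
  - task 2 (Migrate): project_id=2 -> matches Zeta
  - task 3 (Refactor): project_id=1 -> matches Titan
  - task 4 (Test): project_id=NULL, no match -> dropped
So 1 of 4 rows is dropped.

SQL:
SELECT a.name, b.name AS project
FROM tasks a
INNER JOIN projects b ON a.project_id = b.id

Result:
name     | project
---------+--------
Plan     | Titan  
Migrate  | Zeta   
Refactor | Titan  


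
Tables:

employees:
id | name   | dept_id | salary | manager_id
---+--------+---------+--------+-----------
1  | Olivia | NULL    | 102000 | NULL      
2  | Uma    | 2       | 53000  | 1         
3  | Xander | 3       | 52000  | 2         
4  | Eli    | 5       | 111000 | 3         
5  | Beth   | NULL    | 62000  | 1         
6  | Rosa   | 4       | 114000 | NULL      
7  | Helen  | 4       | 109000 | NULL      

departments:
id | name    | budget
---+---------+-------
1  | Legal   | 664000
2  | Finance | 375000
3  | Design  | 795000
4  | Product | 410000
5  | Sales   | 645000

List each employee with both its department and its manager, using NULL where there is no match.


Two LEFT JOINs from the same base table employees: one to departments via dept_id, one to employees itself via manager_id. Both are LEFT so every employee is preserved.
Match against departments:
  - employee 1 (Olivia): dept_id=NULL, no match -> kept with NULL
  - employee 2 (Uma): dept_id=2 -> matches Finance
  - employee 3 (Xander): dept_id=3 -> matches Design
  - employee 4 (Eli): dept_id=5 -> matches Sales
  - employee 5 (Beth): dept_id=NULL, no match -> kept with NULL
  - employee 6 (Rosa): dept_id=4 -> matches Product
  - employee 7 (Helen): dept_id=4 -> matches Product
Match against employees (self):
  - employee 1 (Olivia): manager_id=NULL -> NULL
  - employee 2 (Uma): manager_id=1 -> Olivia
  - employee 3 (Xander): manager_id=2 -> Uma
  - employee 4 (Eli): manager_id=3 -> Xander
  - employee 5 (Beth): manager_id=1 -> Olivia
  - employee 6 (Rosa): manager_id=NULL -> NULL
  - employee 7 (Helen): manager_id=NULL -> NULL

SQL:
SELECT a.name, b.name AS department, c.name AS manager
FROM employees a
LEFT JOIN departments b ON a.dept_id = b.id
LEFT JOIN employees c ON a.manager_id = c.id

Result:
name   | department | manager
-------+------------+--------
Olivia | NULL       | NULL   
Uma    | Finance    | Olivia 
Xander | Design     | Uma    
Eli    | Sales      | Xander 
Beth   | NULL       | Olivia 
Rosa   | Product    | NULL   
Helen  | Product    | NULL   


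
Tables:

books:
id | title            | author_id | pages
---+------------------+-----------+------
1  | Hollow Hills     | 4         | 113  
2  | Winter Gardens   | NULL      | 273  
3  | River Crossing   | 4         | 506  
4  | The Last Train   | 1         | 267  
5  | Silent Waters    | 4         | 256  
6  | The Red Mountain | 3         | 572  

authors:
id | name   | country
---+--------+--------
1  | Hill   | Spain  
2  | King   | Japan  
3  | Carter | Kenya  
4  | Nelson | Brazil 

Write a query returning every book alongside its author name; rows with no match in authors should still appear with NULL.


LEFT JOIN keeps every row from books (the left table); where author_id has no match in authors, the author columns become NULL. Walk through each book:
  - book 1 (Hollow Hills): author_id=4 -> matches Nelson
  - book 2 (Winter Gardens): author_id=NULL, no match -> kept with NULL
  - book 3 (River Crossing): author_id=4 -> matches Nelson
  - book 4 (The Last Train): author_id=1 -> matches Hill
  - book 5 (Silent Waters): author_id=4 -> matches Nelson
  - book 6 (The Red Mountain): author_id=3 -> matches Carter
All 6 rows appear; 1 has NULL author.

SQL:
SELECT a.title, b.name AS author
FROM books a
LEFT JOIN authors b ON a.author_id = b.id

Result:
title            | author
-----------------+-------
Hollow Hills     | Nelson
Winter Gardens   | NULL  
River Crossing   | Nelson
The Last Train   | Hill  
Silent Waters    | Nelson
The Red Mountain | Carter


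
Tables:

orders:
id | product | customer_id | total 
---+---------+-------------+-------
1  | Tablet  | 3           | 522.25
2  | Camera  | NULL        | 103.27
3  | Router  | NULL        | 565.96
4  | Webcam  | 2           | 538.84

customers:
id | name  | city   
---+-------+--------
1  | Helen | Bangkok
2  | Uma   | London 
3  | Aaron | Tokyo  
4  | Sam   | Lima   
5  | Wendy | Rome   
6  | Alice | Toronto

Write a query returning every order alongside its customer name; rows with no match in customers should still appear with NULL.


LEFT JOIN keeps every row from orders (the left table); where customer_id has no match in customers, the customer columns become NULL. Walk through each order:
  - order 1 (Tablet): customer_id=3 -> matches Aaron
  - order 2 (Camera): customer_id=NULL, no match -> kept with NULL
  - order 3 (Router): customer_id=NULL, no match -> kept with NULL
  - order 4 (Webcam): customer_id=2 -> matches Uma
All 4 rows appear; 2 have NULL customer.

SQL:
SELECT a.product, b.name AS customer
FROM orders a
LEFT JOIN customers b ON a.customer_id = b.id

Result:
product | customer
--------+---------
Tablet  | Aaron   
Camera  | NULL    
Router  | NULL    
Webcam  | Uma     


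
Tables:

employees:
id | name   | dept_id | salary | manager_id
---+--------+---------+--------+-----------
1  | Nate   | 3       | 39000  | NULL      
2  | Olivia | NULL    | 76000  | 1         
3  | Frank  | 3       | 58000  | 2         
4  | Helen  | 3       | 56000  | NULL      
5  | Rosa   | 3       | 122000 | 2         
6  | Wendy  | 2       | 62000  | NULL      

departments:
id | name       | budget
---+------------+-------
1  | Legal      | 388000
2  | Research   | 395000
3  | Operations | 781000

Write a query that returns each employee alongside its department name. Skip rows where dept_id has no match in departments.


INNER JOIN keeps only employees rows whose dept_id matches an id in departments. Walk through each employee:
  - employee 1 (Nate): dept_id=3 -> matches Operations
  - employee 2 (Olivia): dept_id=NULL, no match -> dropped
  - employee 3 (Frank): dept_id=3 -> matches Operations
  - employee 4 (Helen): dept_id=3 -> matches Operations
  - employee 5 (Rosa): dept_id=3 -> matches Operations
  - employee 6 (Wendy): dept_id=2 -> matches Research
So 1 of 6 rows is dropped.

SQL:
SELECT a.name, b.name AS department
FROM employees a
INNER JOIN departments b ON a.dept_id = b.id

Result:
name  | department
------+-----------
Nate  | Operations
Frank | Operations
Helen | Operations
Rosa  | Operations
Wendy | Research  


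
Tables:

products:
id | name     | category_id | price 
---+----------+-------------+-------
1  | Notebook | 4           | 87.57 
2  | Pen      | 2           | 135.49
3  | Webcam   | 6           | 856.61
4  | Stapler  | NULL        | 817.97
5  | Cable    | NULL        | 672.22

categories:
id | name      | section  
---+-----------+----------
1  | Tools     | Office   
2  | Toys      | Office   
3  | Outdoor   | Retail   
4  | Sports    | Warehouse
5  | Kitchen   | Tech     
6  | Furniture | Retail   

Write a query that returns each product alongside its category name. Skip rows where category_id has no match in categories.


INNER JOIN keeps only products rows whose category_id matches an id in categories. Walk through each product:
  - product 1 (Notebook): category_id=4 -> matches Sports
  - product 2 (Pen): category_id=2 -> matches Toys
  - product 3 (Webcam): category_id=6 -> matches Furniture
  - product 4 (Stapler): category_id=NULL, no match -> dropped
  - product 5 (Cable): category_id=NULL, no match -> dropped
So 2 of 5 rows are dropped.

SQL:
SELECT a.name, b.name AS category
FROM products a
INNER JOIN categories b ON a.category_id = b.id

Result:
name     | category 
---------+----------
Notebook | Sports   
Pen      | Toys     
Webcam   | Furniture


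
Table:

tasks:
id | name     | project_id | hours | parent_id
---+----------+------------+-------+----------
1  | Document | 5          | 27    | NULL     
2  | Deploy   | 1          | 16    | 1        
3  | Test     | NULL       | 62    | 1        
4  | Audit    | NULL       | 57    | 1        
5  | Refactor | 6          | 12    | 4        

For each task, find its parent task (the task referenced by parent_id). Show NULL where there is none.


This is a self-join: tasks is joined to a second copy of itself, matching each row's parent_id to another row's id. Use LEFT JOIN so rows with parent_id=NULL are kept.
  - task 1 (Document): parent_id=NULL -> NULL
  - task 2 (Deploy): parent_id=1 -> Document
  - task 3 (Test): parent_id=1 -> Document
  - task 4 (Audit): parent_id=1 -> Document
  - task 5 (Refactor): parent_id=4 -> Audit

SQL:
SELECT a.name AS item, b.name AS parent
FROM tasks a
LEFT JOIN tasks b ON a.parent_id = b.id

Result:
item     | parent  
---------+---------
Document | NULL    
Deploy   | Document
Test     | Document
Audit    | Document
Refactor | Audit   


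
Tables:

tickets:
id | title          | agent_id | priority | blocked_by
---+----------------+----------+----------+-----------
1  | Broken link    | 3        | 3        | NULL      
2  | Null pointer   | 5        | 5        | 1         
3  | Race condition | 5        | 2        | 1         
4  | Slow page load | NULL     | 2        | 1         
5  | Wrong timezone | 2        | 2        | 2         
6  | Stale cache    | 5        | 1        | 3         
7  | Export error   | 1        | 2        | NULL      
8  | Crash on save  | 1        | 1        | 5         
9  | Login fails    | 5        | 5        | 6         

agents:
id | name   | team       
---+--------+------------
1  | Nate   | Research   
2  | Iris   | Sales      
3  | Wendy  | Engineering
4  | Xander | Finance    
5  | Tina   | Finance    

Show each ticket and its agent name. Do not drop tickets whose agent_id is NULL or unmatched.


LEFT JOIN keeps every row from tickets (the left table); where agent_id has no match in agents, the agent columns become NULL. Walk through each ticket:
  - ticket 1 (Broken link): agent_id=3 -> matches Wendy
  - ticket 2 (Null pointer): agent_id=5 -> matches Tina
  - ticket 3 (Race condition): agent_id=5 -> matches Tina
  - ticket 4 (Slow page load): agent_id=NULL, no match -> kept with NULL
  - ticket 5 (Wrong timezone): agent_id=2 -> matches Iris
  - ticket 6 (Stale cache): agent_id=5 -> matches Tina
  - ticket 7 (Export error): agent_id=1 -> matches Nate
  - ticket 8 (Crash on save): agent_id=1 -> matches Nate
  - ticket 9 (Login fails): agent_id=5 -> matches Tina
All 9 rows appear; 1 has NULL agent.

SQL:
SELECT a.title, b.name AS agent
FROM tickets a
LEFT JOIN agents b ON a.agent_id = b.id

Result:
title          | agent
---------------+------
Broken link    | Wendy
Null pointer   | Tina 
Race condition | Tina 
Slow page load | NULL 
Wrong timezone | Iris 
Stale cache    | Tina 
Export error   | Nate 
Crash on save  | Nate 
Login fails    | Tina 


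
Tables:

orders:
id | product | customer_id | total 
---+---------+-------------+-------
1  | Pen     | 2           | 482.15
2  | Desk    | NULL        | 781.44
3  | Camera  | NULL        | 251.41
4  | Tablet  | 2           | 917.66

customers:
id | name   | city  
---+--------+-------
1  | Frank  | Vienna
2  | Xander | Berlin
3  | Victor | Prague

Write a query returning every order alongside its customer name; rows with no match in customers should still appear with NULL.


LEFT JOIN keeps every row from orders (the left table); where customer_id has no match in customers, the customer columns become NULL. Walk through each order:
  - order 1 (Pen): customer_id=2 -> matches Xander
  - order 2 (Desk): customer_id=NULL, no match -> kept with NULL
  - order 3 (Camera): customer_id=NULL, no match -> kept with NULL
  - order 4 (Tablet): customer_id=2 -> matches Xander
All 4 rows appear; 2 have NULL customer.

SQL:
SELECT a.product, b.name AS customer
FROM orders a
LEFT JOIN customers b ON a.customer_id = b.id

Result:
product | customer
--------+---------
Pen     | Xander  
Desk    | NULL    
Camera  | NULL    
Tablet  | Xander  


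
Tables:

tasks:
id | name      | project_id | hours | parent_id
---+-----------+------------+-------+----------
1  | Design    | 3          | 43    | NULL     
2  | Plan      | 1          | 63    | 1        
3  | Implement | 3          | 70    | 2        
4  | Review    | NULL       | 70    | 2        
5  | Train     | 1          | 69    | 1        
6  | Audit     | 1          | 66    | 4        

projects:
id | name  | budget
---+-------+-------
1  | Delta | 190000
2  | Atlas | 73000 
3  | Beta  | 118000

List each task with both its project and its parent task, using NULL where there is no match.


Two LEFT JOINs from the same base table tasks: one to projects via project_id, one to tasks itself via parent_id. Both are LEFT so every task is preserved.
Match against projects:
  - task 1 (Design): project_id=3 -> matches Beta
  - task 2 (Plan): project_id=1 -> matches Delta
  - task 3 (Implement): project_id=3 -> matches Beta
  - task 4 (Review): project_id=NULL, no match -> kept with NULL
  - task 5 (Train): project_id=1 -> matches Delta
  - task 6 (Audit): project_id=1 -> matches Delta
Match against tasks (self):
  - task 1 (Design): parent_id=NULL -> NULL
  - task 2 (Plan): parent_id=1 -> Design
  - task 3 (Implement): parent_id=2 -> Plan
  - task 4 (Review): parent_id=2 -> Plan
  - task 5 (Train): parent_id=1 -> Design
  - task 6 (Audit): parent_id=4 -> Review

SQL:
SELECT a.name, b.name AS project, c.name AS parent
FROM tasks a
LEFT JOIN projects b ON a.project_id = b.id
LEFT JOIN tasks c ON a.parent_id = c.id

Result:
name      | project | parent
----------+---------+-------
Design    | Beta    | NULL  
Plan      | Delta   | Design
Implement | Beta    | Plan  
Review    | NULL    | Plan  
Train     | Delta   | Design
Audit     | Delta   | Review


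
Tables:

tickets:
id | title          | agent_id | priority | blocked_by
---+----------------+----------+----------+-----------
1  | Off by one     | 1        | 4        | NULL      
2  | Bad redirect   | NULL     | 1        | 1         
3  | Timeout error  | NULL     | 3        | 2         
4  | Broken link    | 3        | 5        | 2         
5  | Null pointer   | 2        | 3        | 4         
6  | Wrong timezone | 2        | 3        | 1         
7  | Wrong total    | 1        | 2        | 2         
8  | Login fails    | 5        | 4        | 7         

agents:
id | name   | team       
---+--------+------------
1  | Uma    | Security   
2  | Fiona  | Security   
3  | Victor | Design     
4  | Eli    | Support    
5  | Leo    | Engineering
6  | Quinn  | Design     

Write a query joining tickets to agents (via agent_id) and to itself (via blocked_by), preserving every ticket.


Two LEFT JOINs from the same base table tickets: one to agents via agent_id, one to tickets itself via blocked_by. Both are LEFT so every ticket is preserved.
Match against agents:
  - ticket 1 (Off by one): agent_id=1 -> matches Uma
  - ticket 2 (Bad redirect): agent_id=NULL, no match -> kept with NULL
  - ticket 3 (Timeout error): agent_id=NULL, no match -> kept with NULL
  - ticket 4 (Broken link): agent_id=3 -> matches Victor
  - ticket 5 (Null pointer): agent_id=2 -> matches Fiona
  - ticket 6 (Wrong timezone): agent_id=2 -> matches Fiona
  - ticket 7 (Wrong total): agent_id=1 -> matches Uma
  - ticket 8 (Login fails): agent_id=5 -> matches Leo
Match against tickets (self):
  - ticket 1 (Off by one): blocked_by=NULL -> NULL
  - ticket 2 (Bad redirect): blocked_by=1 -> Off by one
  - ticket 3 (Timeout error): blocked_by=2 -> Bad redirect
  - ticket 4 (Broken link): blocked_by=2 -> Bad redirect
  - ticket 5 (Null pointer): blocked_by=4 -> Broken link
  - ticket 6 (Wrong timezone): blocked_by=1 -> Off by one
  - ticket 7 (Wrong total): blocked_by=2 -> Bad redirect
  - ticket 8 (Login fails): blocked_by=7 -> Wrong total

SQL:
SELECT a.title, b.name AS agent, c.title AS blocked_by
FROM tickets a
LEFT JOIN agents b ON a.agent_id = b.id
LEFT JOIN tickets c ON a.blocked_by = c.id

Result:
title          | agent  | blocked_by  
---------------+--------+-------------
Off by one     | Uma    | NULL        
Bad redirect   | NULL   | Off by one  
Timeout error  | NULL   | Bad redirect
Broken link    | Victor | Bad redirect
Null pointer   | Fiona  | Broken link 
Wrong timezone | Fiona  | Off by one  
Wrong total    | Uma    | Bad redirect
Login fails    | Leo    | Wrong total 


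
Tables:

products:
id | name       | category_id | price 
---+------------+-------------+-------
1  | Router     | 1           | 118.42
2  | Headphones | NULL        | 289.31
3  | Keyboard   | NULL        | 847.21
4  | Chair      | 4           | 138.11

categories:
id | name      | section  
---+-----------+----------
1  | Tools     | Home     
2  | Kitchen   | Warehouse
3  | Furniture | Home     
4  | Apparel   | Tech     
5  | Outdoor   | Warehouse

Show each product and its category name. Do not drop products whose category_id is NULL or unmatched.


LEFT JOIN keeps every row from products (the left table); where category_id has no match in categories, the category columns become NULL. Walk through each product:
  - product 1 (Router): category_id=1 -> matches Tools
  - product 2 (Headphones): category_id=NULL, no match -> kept with NULL
  - product 3 (Keyboard): category_id=NULL, no match -> kept with NULL
  - product 4 (Chair): category_id=4 -> matches Apparel
All 4 rows appear; 2 have NULL category.

SQL:
SELECT a.name, b.name AS category
FROM products a
LEFT JOIN categories b ON a.category_id = b.id

Result:
name       | category
-----------+---------
Router     | Tools   
Headphones | NULL    
Keyboard   | NULL    
Chair      | Apparel 


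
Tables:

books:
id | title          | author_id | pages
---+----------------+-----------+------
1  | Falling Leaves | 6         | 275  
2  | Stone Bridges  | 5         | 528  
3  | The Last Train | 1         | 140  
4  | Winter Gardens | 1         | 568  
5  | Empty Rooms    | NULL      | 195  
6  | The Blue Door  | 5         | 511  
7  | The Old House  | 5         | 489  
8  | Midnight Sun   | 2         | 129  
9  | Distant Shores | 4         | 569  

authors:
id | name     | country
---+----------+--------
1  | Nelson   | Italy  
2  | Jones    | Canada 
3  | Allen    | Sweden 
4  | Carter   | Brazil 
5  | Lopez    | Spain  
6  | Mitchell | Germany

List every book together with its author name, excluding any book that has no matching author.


INNER JOIN keeps only books rows whose author_id matches an id in authors. Walk through each book:
  - book 1 (Falling Leaves): author_id=6 -> matches Mitchell
  - book 2 (Stone Bridges): author_id=5 -> matches Lopez
  - book 3 (The Last Train): author_id=1 -> matches Nelson
  - book 4 (Winter Gardens): author_id=1 -> matches Nelson
  - book 5 (Empty Rooms): author_id=NULL, no match -> dropped
  - book 6 (The Blue Door): author_id=5 -> matches Lopez
  - book 7 (The Old House): author_id=5 -> matches Lopez
  - book 8 (Midnight Sun): author_id=2 -> matches Jones
  - book 9 (Distant Shores): author_id=4 -> matches Carter
So 1 of 9 rows is dropped.

SQL:
SELECT a.title, b.name AS author
FROM books a
INNER JOIN authors b ON a.author_id = b.id

Result:
title          | author  
---------------+---------
Falling Leaves | Mitchell
Stone Bridges  | Lopez   
The Last Train | Nelson  
Winter Gardens | Nelson  
The Blue Door  | Lopez   
The Old House  | Lopez   
Midnight Sun   | Jones   
Distant Shores | Carter  


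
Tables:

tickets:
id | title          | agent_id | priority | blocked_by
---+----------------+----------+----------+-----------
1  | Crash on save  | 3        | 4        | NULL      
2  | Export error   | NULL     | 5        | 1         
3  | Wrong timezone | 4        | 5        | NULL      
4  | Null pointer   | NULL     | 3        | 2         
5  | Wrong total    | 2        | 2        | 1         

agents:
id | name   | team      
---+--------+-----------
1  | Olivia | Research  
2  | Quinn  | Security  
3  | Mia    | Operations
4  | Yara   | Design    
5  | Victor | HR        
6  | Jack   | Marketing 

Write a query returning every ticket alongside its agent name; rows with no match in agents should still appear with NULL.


LEFT JOIN keeps every row from tickets (the left table); where agent_id has no match in agents, the agent columns become NULL. Walk through each ticket:
  - ticket 1 (Crash on save): agent_id=3 -> matches Mia
  - ticket 2 (Export error): agent_id=NULL, no match -> kept with NULL
  - ticket 3 (Wrong timezone): agent_id=4 -> matches Yara
  - ticket 4 (Null pointer): agent_id=NULL, no match -> kept with NULL
  - ticket 5 (Wrong total): agent_id=2 -> matches Quinn
All 5 rows appear; 2 have NULL agent.

SQL:
SELECT a.title, b.name AS agent
FROM tickets a
LEFT JOIN agents b ON a.agent_id = b.id

Result:
title          | agent
---------------+------
Crash on save  | Mia  
Export error   | NULL 
Wrong timezone | Yara 
Null pointer   | NULL 
Wrong total    | Quinn


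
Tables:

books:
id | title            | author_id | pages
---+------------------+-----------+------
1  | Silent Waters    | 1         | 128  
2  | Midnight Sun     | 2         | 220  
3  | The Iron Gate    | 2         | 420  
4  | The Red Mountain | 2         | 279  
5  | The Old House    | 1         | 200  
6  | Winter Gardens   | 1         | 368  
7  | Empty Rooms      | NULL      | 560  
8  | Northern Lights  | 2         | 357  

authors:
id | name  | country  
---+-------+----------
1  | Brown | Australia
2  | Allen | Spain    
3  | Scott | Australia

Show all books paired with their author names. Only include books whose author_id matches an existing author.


INNER JOIN keeps only books rows whose author_id matches an id in authors. Walk through each book:
  - book 1 (Silent Waters): author_id=1 -> matches Brown
  - book 2 (Midnight Sun): author_id=2 -> matches Allen
  - book 3 (The Iron Gate): author_id=2 -> matches Allen
  - book 4 (The Red Mountain): author_id=2 -> matches Allen
  - book 5 (The Old House): author_id=1 -> matches Brown
  - book 6 (Winter Gardens): author_id=1 -> matches Brown
  - book 7 (Empty Rooms): author_id=NULL, no match -> dropped
  - book 8 (Northern Lights): author_id=2 -> matches Allen
So 1 of 8 rows is dropped.

SQL:
SELECT a.title, b.name AS author
FROM books a
INNER JOIN authors b ON a.author_id = b.id

Result:
title            | author
-----------------+-------
Silent Waters    | Brown 
Midnight Sun     | Allen 
The Iron Gate    | Allen 
The Red Mountain | Allen 
The Old House    | Brown 
Winter Gardens   | Brown 
Northern Lights  | Allen 


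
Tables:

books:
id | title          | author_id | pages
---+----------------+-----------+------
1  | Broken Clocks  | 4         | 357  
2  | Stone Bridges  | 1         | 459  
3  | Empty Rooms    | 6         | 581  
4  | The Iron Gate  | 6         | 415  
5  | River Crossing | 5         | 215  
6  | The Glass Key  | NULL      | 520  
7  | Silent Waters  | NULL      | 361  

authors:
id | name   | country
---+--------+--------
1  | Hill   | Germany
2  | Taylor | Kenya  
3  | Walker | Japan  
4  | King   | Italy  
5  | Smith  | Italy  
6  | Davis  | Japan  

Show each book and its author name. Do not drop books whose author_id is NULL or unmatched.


LEFT JOIN keeps every row from books (the left table); where author_id has no match in authors, the author columns become NULL. Walk through each book:
  - book 1 (Broken Clocks): author_id=4 -> matches King
  - book 2 (Stone Bridges): author_id=1 -> matches Hill
  - book 3 (Empty Rooms): author_id=6 -> matches Davis
  - book 4 (The Iron Gate): author_id=6 -> matches Davis
  - book 5 (River Crossing): author_id=5 -> matches Smith
  - book 6 (The Glass Key): author_id=NULL, no match -> kept with NULL
  - book 7 (Silent Waters): author_id=NULL, no match -> kept with NULL
All 7 rows appear; 2 have NULL author.

SQL:
SELECT a.title, b.name AS author
FROM books a
LEFT JOIN authors b ON a.author_id = b.id

Result:
title          | author
---------------+-------
Broken Clocks  | King  
Stone Bridges  | Hill  
Empty Rooms    | Davis 
The Iron Gate  | Davis 
River Crossing | Smith 
The Glass Key  | NULL  
Silent Waters  | NULL  


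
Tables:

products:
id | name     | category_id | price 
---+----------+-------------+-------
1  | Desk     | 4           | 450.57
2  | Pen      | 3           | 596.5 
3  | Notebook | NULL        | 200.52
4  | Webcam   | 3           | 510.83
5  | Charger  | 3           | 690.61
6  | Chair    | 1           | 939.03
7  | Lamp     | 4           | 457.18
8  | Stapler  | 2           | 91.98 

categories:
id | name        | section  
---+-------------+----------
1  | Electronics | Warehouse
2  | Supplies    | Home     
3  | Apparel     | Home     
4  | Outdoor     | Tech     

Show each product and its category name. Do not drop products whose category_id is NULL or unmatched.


LEFT JOIN keeps every row from products (the left table); where category_id has no match in categories, the category columns become NULL. Walk through each product:
  - product 1 (Desk): category_id=4 -> matches Outdoor
  - product 2 (Pen): category_id=3 -> matches Apparel
  - product 3 (Notebook): category_id=NULL, no match -> kept with NULL
  - product 4 (Webcam): category_id=3 -> matches Apparel
  - product 5 (Charger): category_id=3 -> matches Apparel
  - product 6 (Chair): category_id=1 -> matches Electronics
  - product 7 (Lamp): category_id=4 -> matches Outdoor
  - product 8 (Stapler): category_id=2 -> matches Supplies
All 8 rows appear; 1 has NULL category.

SQL:
SELECT a.name, b.name AS category
FROM products a
LEFT JOIN categories b ON a.category_id = b.id

Result:
name     | category   
---------+------------
Desk     | Outdoor    
Pen      | Apparel    
Notebook | NULL       
Webcam   | Apparel    
Charger  | Apparel    
Chair    | Electronics
Lamp     | Outdoor    
Stapler  | Supplies   


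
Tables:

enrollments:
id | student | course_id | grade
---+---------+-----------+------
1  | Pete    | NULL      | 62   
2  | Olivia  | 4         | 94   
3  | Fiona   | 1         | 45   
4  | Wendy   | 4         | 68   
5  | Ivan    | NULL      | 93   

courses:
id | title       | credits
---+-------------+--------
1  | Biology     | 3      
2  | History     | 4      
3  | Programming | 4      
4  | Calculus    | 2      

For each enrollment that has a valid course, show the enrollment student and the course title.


INNER JOIN keeps only enrollments rows whose course_id matches an id in courses. Walk through each enrollment:
  - enrollment 1 (Pete): course_id=NULL, no match -> dropped
  - enrollment 2 (Olivia): course_id=4 -> matches Calculus
  - enrollment 3 (Fiona): course_id=1 -> matches Biology
  - enrollment 4 (Wendy): course_id=4 -> matches Calculus
  - enrollment 5 (Ivan): course_id=NULL, no match -> dropped
So 2 of 5 rows are dropped.

SQL:
SELECT a.student, b.title AS course
FROM enrollments a
INNER JOIN courses b ON a.course_id = b.id

Result:
student | course  
--------+---------
Olivia  | Calculus
Fiona   | Biology 
Wendy   | Calculus


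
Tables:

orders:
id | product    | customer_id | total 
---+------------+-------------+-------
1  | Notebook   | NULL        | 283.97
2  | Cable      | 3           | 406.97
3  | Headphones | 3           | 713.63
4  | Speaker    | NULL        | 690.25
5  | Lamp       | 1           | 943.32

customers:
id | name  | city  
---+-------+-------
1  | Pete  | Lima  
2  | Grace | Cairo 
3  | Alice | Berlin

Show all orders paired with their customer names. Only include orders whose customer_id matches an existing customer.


INNER JOIN keeps only orders rows whose customer_id matches an id in customers. Walk through each order:
  - order 1 (Notebook): customer_id=NULL, no match -> dropped
  - order 2 (Cable): customer_id=3 -> matches Alice
  - order 3 (Headphones): customer_id=3 -> matches Alice
  - order 4 (Speaker): customer_id=NULL, no match -> dropped
  - order 5 (Lamp): customer_id=1 -> matches Pete
So 2 of 5 rows are dropped.

SQL:
SELECT a.product, b.name AS customer
FROM orders a
INNER JOIN customers b ON a.customer_id = b.id

Result:
product    | customer
-----------+---------
Cable      | Alice   
Headphones | Alice   
Lamp       | Pete    


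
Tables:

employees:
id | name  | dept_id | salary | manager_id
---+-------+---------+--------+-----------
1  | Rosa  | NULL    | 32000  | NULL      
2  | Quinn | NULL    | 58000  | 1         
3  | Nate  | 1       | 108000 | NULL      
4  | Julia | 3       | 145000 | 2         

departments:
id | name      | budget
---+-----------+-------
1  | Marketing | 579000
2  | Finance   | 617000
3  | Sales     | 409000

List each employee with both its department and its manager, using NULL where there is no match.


Two LEFT JOINs from the same base table employees: one to departments via dept_id, one to employees itself via manager_id. Both are LEFT so every employee is preserved.
Match against departments:
  - employee 1 (Rosa): dept_id=NULL, no match -> kept with NULL
  - employee 2 (Quinn): dept_id=NULL, no match -> kept with NULL
  - employee 3 (Nate): dept_id=1 -> matches Marketing
  - employee 4 (Julia): dept_id=3 -> matches Sales
Match against employees (self):
  - employee 1 (Rosa): manager_id=NULL -> NULL
  - employee 2 (Quinn): manager_id=1 -> Rosa
  - employee 3 (Nate): manager_id=NULL -> NULL
  - employee 4 (Julia): manager_id=2 -> Quinn

SQL:
SELECT a.name, b.name AS department, c.name AS manager
FROM employees a
LEFT JOIN departments b ON a.dept_id = b.id
LEFT JOIN employees c ON a.manager_id = c.id

Result:
name  | department | manager
------+------------+--------
Rosa  | NULL       | NULL   
Quinn | NULL       | Rosa   
Nate  | Marketing  | NULL   
Julia | Sales      | Quinn  


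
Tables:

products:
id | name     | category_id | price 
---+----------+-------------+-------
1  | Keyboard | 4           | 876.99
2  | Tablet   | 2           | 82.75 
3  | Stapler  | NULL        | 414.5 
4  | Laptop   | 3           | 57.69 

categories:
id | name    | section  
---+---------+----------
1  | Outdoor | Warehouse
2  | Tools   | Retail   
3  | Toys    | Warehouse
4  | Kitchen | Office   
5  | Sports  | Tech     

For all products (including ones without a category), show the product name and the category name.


LEFT JOIN keeps every row from products (the left table); where category_id has no match in categories, the category columns become NULL. Walk through each product:
  - product 1 (Keyboard): category_id=4 -> matches Kitchen
  - product 2 (Tablet): category_id=2 -> matches Tools
  - product 3 (Stapler): category_id=NULL, no match -> kept with NULL
  - product 4 (Laptop): category_id=3 -> matches Toys
All 4 rows appear; 1 has NULL category.

SQL:
SELECT a.name, b.name AS category
FROM products a
LEFT JOIN categories b ON a.category_id = b.id

Result:
name     | category
---------+---------
Keyboard | Kitchen 
Tablet   | Tools   
Stapler  | NULL    
Laptop   | Toys    


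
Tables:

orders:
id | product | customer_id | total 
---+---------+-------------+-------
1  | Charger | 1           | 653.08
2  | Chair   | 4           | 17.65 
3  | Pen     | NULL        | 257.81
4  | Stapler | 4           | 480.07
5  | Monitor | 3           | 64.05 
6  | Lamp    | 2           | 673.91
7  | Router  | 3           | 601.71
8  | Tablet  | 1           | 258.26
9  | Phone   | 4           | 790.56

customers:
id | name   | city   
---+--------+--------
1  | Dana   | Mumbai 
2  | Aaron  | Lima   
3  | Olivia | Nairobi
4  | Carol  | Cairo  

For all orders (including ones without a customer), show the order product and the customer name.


LEFT JOIN keeps every row from orders (the left table); where customer_id has no match in customers, the customer columns become NULL. Walk through each order:
  - order 1 (Charger): customer_id=1 -> matches Dana
  - order 2 (Chair): customer_id=4 -> matches Carol
  - order 3 (Pen): customer_id=NULL, no match -> kept with NULL
  - order 4 (Stapler): customer_id=4 -> matches Carol
  - order 5 (Monitor): customer_id=3 -> matches Olivia
  - order 6 (Lamp): customer_id=2 -> matches Aaron
  - order 7 (Router): customer_id=3 -> matches Olivia
  - order 8 (Tablet): customer_id=1 -> matches Dana
  - order 9 (Phone): customer_id=4 -> matches Carol
All 9 rows appear; 1 has NULL customer.

SQL:
SELECT a.product, b.name AS customer
FROM orders a
LEFT JOIN customers b ON a.customer_id = b.id

Result:
product | customer
--------+---------
Charger | Dana    
Chair   | Carol   
Pen     | NULL    
Stapler | Carol   
Monitor | Olivia  
Lamp    | Aaron   
Router  | Olivia  
Tablet  | Dana    
Phone   | Carol   


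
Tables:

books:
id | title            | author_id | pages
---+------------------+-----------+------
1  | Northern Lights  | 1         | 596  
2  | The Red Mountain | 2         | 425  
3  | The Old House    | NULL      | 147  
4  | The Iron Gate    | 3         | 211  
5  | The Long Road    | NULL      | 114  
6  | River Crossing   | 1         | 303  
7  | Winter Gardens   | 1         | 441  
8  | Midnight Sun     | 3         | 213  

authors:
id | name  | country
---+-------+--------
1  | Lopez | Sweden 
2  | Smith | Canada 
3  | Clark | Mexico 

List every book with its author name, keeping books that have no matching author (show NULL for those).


LEFT JOIN keeps every row from books (the left table); where author_id has no match in authors, the author columns become NULL. Walk through each book:
  - book 1 (Northern Lights): author_id=1 -> matches Lopez
  - book 2 (The Red Mountain): author_id=2 -> matches Smith
  - book 3 (The Old House): author_id=NULL, no match -> kept with NULL
  - book 4 (The Iron Gate): author_id=3 -> matches Clark
  - book 5 (The Long Road): author_id=NULL, no match -> kept with NULL
  - book 6 (River Crossing): author_id=1 -> matches Lopez
  - book 7 (Winter Gardens): author_id=1 -> matches Lopez
  - book 8 (Midnight Sun): author_id=3 -> matches Clark
All 8 rows appear; 2 have NULL author.

SQL:
SELECT a.title, b.name AS author
FROM books a
LEFT JOIN authors b ON a.author_id = b.id

Result:
title            | author
-----------------+-------
Northern Lights  | Lopez 
The Red Mountain | Smith 
The Old House    | NULL  
The Iron Gate    | Clark 
The Long Road    | NULL  
River Crossing   | Lopez 
Winter Gardens   | Lopez 
Midnight Sun     | Clark 


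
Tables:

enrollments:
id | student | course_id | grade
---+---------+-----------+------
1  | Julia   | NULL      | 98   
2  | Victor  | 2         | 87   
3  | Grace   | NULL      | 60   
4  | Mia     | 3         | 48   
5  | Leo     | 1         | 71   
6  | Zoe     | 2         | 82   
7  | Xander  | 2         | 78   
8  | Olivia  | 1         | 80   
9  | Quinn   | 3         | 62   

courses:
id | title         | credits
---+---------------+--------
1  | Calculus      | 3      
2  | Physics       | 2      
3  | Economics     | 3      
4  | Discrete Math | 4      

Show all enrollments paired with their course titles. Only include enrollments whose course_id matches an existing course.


INNER JOIN keeps only enrollments rows whose course_id matches an id in courses. Walk through each enrollment:
  - enrollment 1 (Julia): course_id=NULL, no match -> dropped
  - enrollment 2 (Victor): course_id=2 -> matches Physics
  - enrollment 3 (Grace): course_id=NULL, no match -> dropped
  - enrollment 4 (Mia): course_id=3 -> matches Economics
  - enrollment 5 (Leo): course_id=1 -> matches Calculus
  - enrollment 6 (Zoe): course_id=2 -> matches Physics
  - enrollment 7 (Xander): course_id=2 -> matches Physics
  - enrollment 8 (Olivia): course_id=1 -> matches Calculus
  - enrollment 9 (Quinn): course_id=3 -> matches Economics
So 2 of 9 rows are dropped.

SQL:
SELECT a.student, b.title AS course
FROM enrollments a
INNER JOIN courses b ON a.course_id = b.id

Result:
student | course   
--------+----------
Victor  | Physics  
Mia     | Economics
Leo     | Calculus 
Zoe     | Physics  
Xander  | Physics  
Olivia  | Calculus 
Quinn   | Economics


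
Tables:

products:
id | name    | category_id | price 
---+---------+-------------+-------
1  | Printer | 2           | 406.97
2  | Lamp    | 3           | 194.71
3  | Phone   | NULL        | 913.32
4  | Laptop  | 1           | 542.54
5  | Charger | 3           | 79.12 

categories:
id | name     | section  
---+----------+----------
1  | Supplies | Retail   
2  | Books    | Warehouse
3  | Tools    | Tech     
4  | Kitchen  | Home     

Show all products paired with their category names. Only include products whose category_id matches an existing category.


INNER JOIN keeps only products rows whose category_id matches an id in categories. Walk through each product:
  - product 1 (Printer): category_id=2 -> matches Books
  - product 2 (Lamp): category_id=3 -> matches Tools
  - product 3 (Phone): category_id=NULL, no match -> dropped
  - product 4 (Laptop): category_id=1 -> matches Supplies
  - product 5 (Charger): category_id=3 -> matches Tools
So 1 of 5 rows is dropped.

SQL:
SELECT a.name, b.name AS category
FROM products a
INNER JOIN categories b ON a.category_id = b.id

Result:
name    | category
--------+---------
Printer | Books   
Lamp    | Tools   
Laptop  | Supplies
Charger | Tools   


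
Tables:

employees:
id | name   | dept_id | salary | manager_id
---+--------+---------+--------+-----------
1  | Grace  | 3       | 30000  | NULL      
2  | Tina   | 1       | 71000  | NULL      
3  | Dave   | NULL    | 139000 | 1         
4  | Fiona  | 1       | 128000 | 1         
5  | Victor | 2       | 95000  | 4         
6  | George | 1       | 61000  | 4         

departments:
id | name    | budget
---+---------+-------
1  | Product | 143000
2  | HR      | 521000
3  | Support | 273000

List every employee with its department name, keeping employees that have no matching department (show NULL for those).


LEFT JOIN keeps every row from employees (the left table); where dept_id has no match in departments, the department columns become NULL. Walk through each employee:
  - employee 1 (Grace): dept_id=3 -> matches Support
  - employee 2 (Tina): dept_id=1 -> matches Product
  - employee 3 (Dave): dept_id=NULL, no match -> kept with NULL
  - employee 4 (Fiona): dept_id=1 -> matches Product
  - employee 5 (Victor): dept_id=2 -> matches HR
  - employee 6 (George): dept_id=1 -> matches Product
All 6 rows appear; 1 has NULL department.

SQL:
SELECT a.name, b.name AS department
FROM employees a
LEFT JOIN departments b ON a.dept_id = b.id

Result:
name   | department
-------+-----------
Grace  | Support   
Tina   | Product   
Dave   | NULL      
Fiona  | Product   
Victor | HR        
George | Product   


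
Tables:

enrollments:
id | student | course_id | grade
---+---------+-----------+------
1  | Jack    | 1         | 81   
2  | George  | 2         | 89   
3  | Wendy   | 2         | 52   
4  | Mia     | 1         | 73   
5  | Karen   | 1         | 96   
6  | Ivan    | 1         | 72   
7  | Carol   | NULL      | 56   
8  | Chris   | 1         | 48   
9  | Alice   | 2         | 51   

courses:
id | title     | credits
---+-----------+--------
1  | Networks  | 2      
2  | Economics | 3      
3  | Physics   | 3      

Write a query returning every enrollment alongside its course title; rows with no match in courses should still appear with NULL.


LEFT JOIN keeps every row from enrollments (the left table); where course_id has no match in courses, the course columns become NULL. Walk through each enrollment:
  - enrollment 1 (Jack): course_id=1 -> matches Networks
  - enrollment 2 (George): course_id=2 -> matches Economics
  - enrollment 3 (Wendy): course_id=2 -> matches Economics
  - enrollment 4 (Mia): course_id=1 -> matches Networks
  - enrollment 5 (Karen): course_id=1 -> matches Networks
  - enrollment 6 (Ivan): course_id=1 -> matches Networks
  - enrollment 7 (Carol): course_id=NULL, no match -> kept with NULL
  - enrollment 8 (Chris): course_id=1 -> matches Networks
  - enrollment 9 (Alice): course_id=2 -> matches Economics
All 9 rows appear; 1 has NULL course.

SQL:
SELECT a.student, b.title AS course
FROM enrollments a
LEFT JOIN courses b ON a.course_id = b.id

Result:
student | course   
--------+----------
Jack    | Networks 
George  | Economics
Wendy   | Economics
Mia     | Networks 
Karen   | Networks 
Ivan    | Networks 
Carol   | NULL     
Chris   | Networks 
Alice   | Economics
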